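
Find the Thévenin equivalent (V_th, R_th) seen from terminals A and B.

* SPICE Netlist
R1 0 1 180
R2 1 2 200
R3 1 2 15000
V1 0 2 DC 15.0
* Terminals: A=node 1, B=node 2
Step 1 — V_th is the open-circuit voltage V_A - V_B (nothing connected across the terminals).
Nodal analysis, taking node 2 as the 0 V reference.
Source V1 fixes V_0 = 15 V.
KCL at each unknown node (sum of currents leaving = 0; resistances in Ω):
  Node 1: (V_1 - 15)/180 + (V_1 - 0)/200 + (V_1 - 0)/15000 = 0
Collecting terms: 0.01062 × V_1 = 0.08333  =>  V_1 = 7.845 V
V_th = V_1 - V_2 = 7.845 - 0 = 7.845 V
Step 2 — R_th: zero the source — replace V1 by a short circuit (node 2 merges into node 0) — and find the resistance seen between A (node 1) and B (node 0).
Reduce the network between node 1 (A) and node 0 (B) by series/parallel combination:
  Rp1 = R1 ‖ R2 ‖ R3 (parallel, all between nodes 0 and 1) = 1/(1/180 + 1/200 + 1/15000) = 94.14 Ω
R_th = 94.14 Ω

Final answer: V_th = 7.845 V, R_th = 94.14 Ω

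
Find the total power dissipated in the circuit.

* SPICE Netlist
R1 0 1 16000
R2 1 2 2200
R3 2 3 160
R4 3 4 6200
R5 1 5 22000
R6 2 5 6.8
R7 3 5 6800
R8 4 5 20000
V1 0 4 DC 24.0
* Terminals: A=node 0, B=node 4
Nodal analysis, taking node 4 as the 0 V reference.
Source V1 fixes V_0 = 24 V.
KCL at each unknown node (sum of currents leaving = 0; resistances in Ω):
  Node 1: (V_1 - 24)/16000 + (V_1 - V_2)/2200 + (V_1 - V_5)/22000 = 0
  Node 2: (V_2 - V_1)/2200 + (V_2 - V_3)/160 + (V_2 - V_5)/6.8 = 0
  Node 3: (V_3 - V_2)/160 + (V_3 - 0)/6200 + (V_3 - V_5)/6800 = 0
  Node 5: (V_5 - V_1)/22000 + (V_5 - V_2)/6.8 + (V_5 - V_3)/6800 + (V_5 - 0)/20000 = 0
Collecting terms (coefficients in siemens):
  0.0005625·V_1 - 0.0004545·V_2 - 0.00004545·V_5 = 0.0015
  0.1538·V_2 - 0.0004545·V_1 - 0.00625·V_3 - 0.1471·V_5 = 0
  0.006558·V_3 - 0.00625·V_2 - 0.0001471·V_5 = 0
  0.1473·V_5 - 0.00004545·V_1 - 0.1471·V_2 - 0.0001471·V_3 = 0
Solving these 4 simultaneous equations (Gaussian elimination) gives:
  V_1 = 7.175 V, V_2 = 5.072 V, V_3 = 4.948 V, V_5 = 5.071 V
Power in each resistor, P = (ΔV)²/R:
  P_R1 = (24 - 7.175)²/16000 = 0.01769 W
  P_R2 = (7.175 - 5.072)²/2200 = 0.00201 W
  P_R3 = (5.072 - 4.948)²/160 = 0.0000973 W
  P_R4 = (4.948 - 0)²/6200 = 0.003948 W
  P_R5 = (7.175 - 5.071)²/22000 = 0.0002013 W
  P_R6 = (5.072 - 5.071)²/6.8 = 0.0000002108 W
  P_R7 = (4.948 - 5.071)²/6800 = 0.000002246 W
  P_R8 = (0 - 5.071)²/20000 = 0.001286 W
P_total = P_R1 + P_R2 + P_R3 + P_R4 + P_R5 + P_R6 + P_R7 + P_R8 = 0.02524 W

Final answer: 0.02524 W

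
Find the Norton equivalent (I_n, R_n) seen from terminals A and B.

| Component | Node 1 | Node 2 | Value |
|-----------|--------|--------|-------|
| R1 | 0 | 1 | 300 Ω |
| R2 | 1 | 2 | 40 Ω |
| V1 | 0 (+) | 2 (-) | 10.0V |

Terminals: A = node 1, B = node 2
Find the Thévenin equivalent first; then I_n = V_th/R_th and R_n = R_th.
Step 1 — V_th is the open-circuit voltage V_A - V_B (nothing connected across the terminals).
Nodal analysis, taking node 2 as the 0 V reference.
Source V1 fixes V_0 = 10 V.
KCL at each unknown node (sum of currents leaving = 0; resistances in Ω):
  Node 1: (V_1 - 10)/300 + (V_1 - 0)/40 = 0
Collecting terms: 0.02833 × V_1 = 0.03333  =>  V_1 = 1.176 V
V_th = V_1 - V_2 = 1.176 - 0 = 1.176 V
Step 2 — R_th: zero the source — replace V1 by a short circuit (node 2 merges into node 0) — and find the resistance seen between A (node 1) and B (node 0).
Reduce the network between node 1 (A) and node 0 (B) by series/parallel combination:
  Rp1 = R1 ‖ R2 (parallel, both between nodes 0 and 1) = 1/(1/300 + 1/40) = 35.29 Ω
R_th = 35.29 Ω
I_n = V_th/R_th = 1.176/35.29 = 0.03333 A, and R_n = R_th = 35.29 Ω

Final answer: I_n = 0.03333 A, R_n = 35.29 Ω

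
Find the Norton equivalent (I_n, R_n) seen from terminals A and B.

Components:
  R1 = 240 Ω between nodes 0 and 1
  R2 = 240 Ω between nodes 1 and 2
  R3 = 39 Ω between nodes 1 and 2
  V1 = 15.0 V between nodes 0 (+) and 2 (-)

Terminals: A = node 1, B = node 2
Find the Thévenin equivalent first; then I_n = V_th/R_th and R_n = R_th.
Step 1 — V_th is the open-circuit voltage V_A - V_B (nothing connected across the terminals).
Nodal analysis, taking node 2 as the 0 V reference.
Source V1 fixes V_0 = 15 V.
KCL at each unknown node (sum of currents leaving = 0; resistances in Ω):
  Node 1: (V_1 - 15)/240 + (V_1 - 0)/240 + (V_1 - 0)/39 = 0
Collecting terms: 0.03397 × V_1 = 0.0625  =>  V_1 = 1.84 V
V_th = V_1 - V_2 = 1.84 - 0 = 1.84 V
Step 2 — R_th: zero the source — replace V1 by a short circuit (node 2 merges into node 0) — and find the resistance seen between A (node 1) and B (node 0).
Reduce the network between node 1 (A) and node 0 (B) by series/parallel combination:
  Rp1 = R1 ‖ R2 ‖ R3 (parallel, all between nodes 0 and 1) = 1/(1/240 + 1/240 + 1/39) = 29.43 Ω
R_th = 29.43 Ω
I_n = V_th/R_th = 1.84/29.43 = 0.0625 A, and R_n = R_th = 29.43 Ω

Final answer: I_n = 0.0625 A, R_n = 29.43 Ω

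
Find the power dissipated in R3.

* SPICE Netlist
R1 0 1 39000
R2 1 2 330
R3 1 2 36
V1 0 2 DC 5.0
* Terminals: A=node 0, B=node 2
Nodal analysis, taking node 2 as the 0 V reference.
Source V1 fixes V_0 = 5 V.
KCL at each unknown node (sum of currents leaving = 0; resistances in Ω):
  Node 1: (V_1 - 5)/39000 + (V_1 - 0)/330 + (V_1 - 0)/36 = 0
Collecting terms: 0.03083 × V_1 = 0.0001282  =>  V_1 = 0.004158 V
I_R3 = (V_1 - V_2)/R3 = (0.004158 - 0)/36 = 0.0001155 A
P_R3 = I_R3² × R3 = (0.0001155)² × 36 = 0.0000004802 W

Final answer: 4.802e-07 W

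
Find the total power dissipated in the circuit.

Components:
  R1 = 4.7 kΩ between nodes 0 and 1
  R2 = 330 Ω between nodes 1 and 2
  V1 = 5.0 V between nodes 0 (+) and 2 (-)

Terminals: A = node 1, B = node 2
Nodal analysis, taking node 2 as the 0 V reference.
Source V1 fixes V_0 = 5 V.
KCL at each unknown node (sum of currents leaving = 0; resistances in Ω):
  Node 1: (V_1 - 5)/4700 + (V_1 - 0)/330 = 0
Collecting terms: 0.003243 × V_1 = 0.001064  =>  V_1 = 0.328 V
Power in each resistor, P = (ΔV)²/R:
  P_R1 = (5 - 0.328)²/4700 = 0.004644 W
  P_R2 = (0.328 - 0)²/330 = 0.0003261 W
P_total = P_R1 + P_R2 = 0.00497 W

Final answer: 0.00497 W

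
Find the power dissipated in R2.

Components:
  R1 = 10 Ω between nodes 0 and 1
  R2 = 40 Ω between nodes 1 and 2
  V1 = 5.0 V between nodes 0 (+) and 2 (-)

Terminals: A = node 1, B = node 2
Nodal analysis, taking node 2 as the 0 V reference.
Source V1 fixes V_0 = 5 V.
KCL at each unknown node (sum of currents leaving = 0; resistances in Ω):
  Node 1: (V_1 - 5)/10 + (V_1 - 0)/40 = 0
Collecting terms: 0.125 × V_1 = 0.5  =>  V_1 = 4 V
I_R2 = (V_1 - V_2)/R2 = (4 - 0)/40 = 0.1 A
P_R2 = I_R2² × R2 = (0.1)² × 40 = 0.4 W

Final answer: 0.4 W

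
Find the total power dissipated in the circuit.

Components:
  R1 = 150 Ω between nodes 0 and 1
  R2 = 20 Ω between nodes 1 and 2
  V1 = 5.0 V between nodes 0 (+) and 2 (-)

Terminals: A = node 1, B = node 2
Nodal analysis, taking node 2 as the 0 V reference.
Source V1 fixes V_0 = 5 V.
KCL at each unknown node (sum of currents leaving = 0; resistances in Ω):
  Node 1: (V_1 - 5)/150 + (V_1 - 0)/20 = 0
Collecting terms: 0.05667 × V_1 = 0.03333  =>  V_1 = 0.5882 V
Power in each resistor, P = (ΔV)²/R:
  P_R1 = (5 - 0.5882)²/150 = 0.1298 W
  P_R2 = (0.5882 - 0)²/20 = 0.0173 W
P_total = P_R1 + P_R2 = 0.1471 W

Final answer: 0.1471 W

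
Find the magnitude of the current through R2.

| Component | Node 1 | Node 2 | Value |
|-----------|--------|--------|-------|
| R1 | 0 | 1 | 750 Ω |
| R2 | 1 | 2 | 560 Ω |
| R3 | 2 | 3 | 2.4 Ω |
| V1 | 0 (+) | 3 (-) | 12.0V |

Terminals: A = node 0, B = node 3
Nodal analysis, taking node 3 as the 0 V reference.
Source V1 fixes V_0 = 12 V.
KCL at each unknown node (sum of currents leaving = 0; resistances in Ω):
  Node 1: (V_1 - 12)/750 + (V_1 - V_2)/560 = 0
  Node 2: (V_2 - V_1)/560 + (V_2 - 0)/2.4 = 0
Collecting terms (coefficients in siemens):
  0.003119·V_1 - 0.001786·V_2 = 0.016
  0.4185·V_2 - 0.001786·V_1 = 0
Determinant D = (0.003119)(0.4185) - (-0.001786)(-0.001786) = 0.001302
V_1 = [(0.016)(0.4185) - (-0.001786)(0)]/D = 5.142 V
V_2 = [(0.003119)(0) - (0.016)(-0.001786)]/D = 0.02194 V
I_R2 = (V_1 - V_2)/R2 = (5.142 - 0.02194)/560 = 0.009144 A
|I_R2| = 0.009144 A

Final answer: |I_R2| = 0.009144 A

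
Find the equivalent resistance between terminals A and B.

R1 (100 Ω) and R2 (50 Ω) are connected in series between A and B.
Reduce the network between node 0 (A) and node 2 (B) by series/parallel combination:
  Rs1 = R1 + R2 (series, joined only at node 1) = 100 + 50 = 150 Ω
R_eq = 150 Ω

Final answer: 150 Ω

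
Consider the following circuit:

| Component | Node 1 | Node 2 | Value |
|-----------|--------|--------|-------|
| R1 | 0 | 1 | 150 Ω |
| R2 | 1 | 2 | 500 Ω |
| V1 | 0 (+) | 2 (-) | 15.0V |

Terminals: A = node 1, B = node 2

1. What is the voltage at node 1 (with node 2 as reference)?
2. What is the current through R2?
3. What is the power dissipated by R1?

Nodal analysis, taking node 2 as the 0 V reference.
Source V1 fixes V_0 = 15 V.
KCL at each unknown node (sum of currents leaving = 0; resistances in Ω):
  Node 1: (V_1 - 15)/150 + (V_1 - 0)/500 = 0
Collecting terms: 0.008667 × V_1 = 0.1  =>  V_1 = 11.54 V
Part 1:
  Read off the nodal solution: V_1 = 11.54 V
Part 2:
  I_R2 = (V_1 - V_2)/R2 = (11.54 - 0)/500 = 0.02308 A
  Magnitude: I_R2 = 0.02308 A
Part 3:
  I_R1 = (V_0 - V_1)/R1 = (15 - 11.54)/150 = 0.02308 A
  P_R1 = I_R1² × R1 = (0.02308)² × 150 = 0.07988 W

Final answers:
1. V_1 = 11.54 V
2. I_R2 = 0.02308 A
3. P_R1 = 0.07988 W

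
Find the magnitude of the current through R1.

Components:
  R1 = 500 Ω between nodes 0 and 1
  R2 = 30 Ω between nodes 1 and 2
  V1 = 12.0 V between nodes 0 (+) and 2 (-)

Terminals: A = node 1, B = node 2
Nodal analysis, taking node 2 as the 0 V reference.
Source V1 fixes V_0 = 12 V.
KCL at each unknown node (sum of currents leaving = 0; resistances in Ω):
  Node 1: (V_1 - 12)/500 + (V_1 - 0)/30 = 0
Collecting terms: 0.03533 × V_1 = 0.024  =>  V_1 = 0.6792 V
I_R1 = (V_0 - V_1)/R1 = (12 - 0.6792)/500 = 0.02264 A
|I_R1| = 0.02264 A

Final answer: |I_R1| = 0.02264 A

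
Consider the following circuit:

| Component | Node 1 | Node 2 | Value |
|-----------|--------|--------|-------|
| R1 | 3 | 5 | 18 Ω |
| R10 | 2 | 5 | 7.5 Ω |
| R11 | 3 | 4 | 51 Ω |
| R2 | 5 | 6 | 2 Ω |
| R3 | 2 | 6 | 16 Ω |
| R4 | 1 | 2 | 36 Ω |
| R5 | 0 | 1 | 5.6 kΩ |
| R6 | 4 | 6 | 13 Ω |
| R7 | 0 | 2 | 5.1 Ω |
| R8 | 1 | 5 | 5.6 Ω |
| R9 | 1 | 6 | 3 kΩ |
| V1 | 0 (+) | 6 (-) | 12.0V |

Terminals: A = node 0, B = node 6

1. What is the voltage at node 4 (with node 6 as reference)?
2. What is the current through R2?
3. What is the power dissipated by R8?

Nodal analysis, taking node 6 as the 0 V reference.
Source V1 fixes V_0 = 12 V.
KCL at each unknown node (sum of currents leaving = 0; resistances in Ω):
  Node 1: (V_1 - V_2)/36 + (V_1 - 12)/5600 + (V_1 - V_5)/5.6 + (V_1 - 0)/3000 = 0
  Node 2: (V_2 - 0)/16 + (V_2 - V_1)/36 + (V_2 - 12)/5.1 + (V_2 - V_5)/7.5 = 0
  Node 3: (V_3 - V_5)/18 + (V_3 - V_4)/51 = 0
  Node 4: (V_4 - 0)/13 + (V_4 - V_3)/51 = 0
  Node 5: (V_5 - V_3)/18 + (V_5 - 0)/2 + (V_5 - V_1)/5.6 + (V_5 - V_2)/7.5 = 0
Collecting terms (coefficients in siemens):
  0.2069·V_1 - 0.02778·V_2 - 0.1786·V_5 = 0.002143
  0.4197·V_2 - 0.02778·V_1 - 0.1333·V_5 = 2.353
  0.07516·V_3 - 0.01961·V_4 - 0.05556·V_5 = 0
  0.09653·V_4 - 0.01961·V_3 = 0
  0.8675·V_5 - 0.1786·V_1 - 0.1333·V_2 - 0.05556·V_3 = 0
Solving these 5 simultaneous equations (Gaussian elimination) gives:
  V_1 = 2.105 V, V_2 = 6.21 V, V_3 = 1.14 V, V_4 = 0.2316 V
  V_5 = 1.461 V
Part 1:
  Read off the nodal solution: V_4 = 0.2316 V
Part 2:
  I_R2 = (V_5 - V_6)/R2 = (1.461 - 0)/2 = 0.7305 A
  Magnitude: I_R2 = 0.7305 A
Part 3:
  I_R8 = (V_1 - V_5)/R8 = (2.105 - 1.461)/5.6 = 0.1151 A
  P_R8 = I_R8² × R8 = (0.1151)² × 5.6 = 0.07416 W

Final answers:
1. V_4 = 0.2316 V
2. I_R2 = 0.7305 A
3. P_R8 = 0.07416 W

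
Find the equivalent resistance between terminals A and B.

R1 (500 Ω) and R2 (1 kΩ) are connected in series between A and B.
Reduce the network between node 0 (A) and node 2 (B) by series/parallel combination:
  Rs1 = R1 + R2 (series, joined only at node 1) = 500 + 1000 = 1500 Ω
R_eq = 1.5 kΩ

Final answer: 1.5 kΩ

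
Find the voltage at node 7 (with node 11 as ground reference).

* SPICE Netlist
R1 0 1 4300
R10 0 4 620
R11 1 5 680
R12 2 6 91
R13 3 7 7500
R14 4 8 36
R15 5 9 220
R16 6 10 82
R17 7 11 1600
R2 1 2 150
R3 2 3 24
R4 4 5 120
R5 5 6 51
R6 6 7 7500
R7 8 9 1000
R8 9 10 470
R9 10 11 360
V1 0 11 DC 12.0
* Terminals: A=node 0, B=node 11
Nodal analysis, taking node 11 as the 0 V reference.
Source V1 fixes V_0 = 12 V.
KCL at each unknown node (sum of currents leaving = 0; resistances in Ω):
  Node 1: (V_1 - 12)/4300 + (V_1 - V_2)/150 + (V_1 - V_5)/680 = 0
  Node 2: (V_2 - V_1)/150 + (V_2 - V_3)/24 + (V_2 - V_6)/91 = 0
  Node 3: (V_3 - V_2)/24 + (V_3 - V_7)/7500 = 0
  Node 4: (V_4 - V_5)/120 + (V_4 - 12)/620 + (V_4 - V_8)/36 = 0
  Node 5: (V_5 - V_4)/120 + (V_5 - V_6)/51 + (V_5 - V_1)/680 + (V_5 - V_9)/220 = 0
  Node 6: (V_6 - V_5)/51 + (V_6 - V_7)/7500 + (V_6 - V_2)/91 + (V_6 - V_10)/82 = 0
  Node 7: (V_7 - V_6)/7500 + (V_7 - V_3)/7500 + (V_7 - 0)/1600 = 0
  Node 8: (V_8 - V_9)/1000 + (V_8 - V_4)/36 = 0
  Node 9: (V_9 - V_8)/1000 + (V_9 - V_10)/470 + (V_9 - V_5)/220 = 0
  Node 10: (V_10 - V_9)/470 + (V_10 - 0)/360 + (V_10 - V_6)/82 = 0
Collecting terms (coefficients in siemens):
  0.00837·V_1 - 0.006667·V_2 - 0.001471·V_5 = 0.002791
  0.05932·V_2 - 0.006667·V_1 - 0.04167·V_3 - 0.01099·V_6 = 0
  0.0418·V_3 - 0.04167·V_2 - 0.0001333·V_7 = 0
  0.03772·V_4 - 0.008333·V_5 - 0.02778·V_8 = 0.01935
  0.03396·V_5 - 0.001471·V_1 - 0.008333·V_4 - 0.01961·V_6 - 0.004545·V_9 = 0
  0.04293·V_6 - 0.01099·V_2 - 0.01961·V_5 - 0.0001333·V_7 - 0.0122·V_10 = 0
  0.0008917·V_7 - 0.0001333·V_3 - 0.0001333·V_6 = 0
  0.02878·V_8 - 0.02778·V_4 - 0.001·V_9 = 0
  0.007673·V_9 - 0.004545·V_5 - 0.001·V_8 - 0.002128·V_10 = 0
  0.0171·V_10 - 0.0122·V_6 - 0.002128·V_9 = 0
Solving these 10 simultaneous equations (Gaussian elimination) gives:
  V_1 = 4.882 V, V_2 = 4.627 V, V_3 = 4.617 V, V_4 = 5.941 V
  V_5 = 4.908 V, V_6 = 4.513 V, V_7 = 1.365 V, V_8 = 5.899 V
  V_9 = 4.732 V, V_10 = 3.807 V
The requested potential is V_7 = 1.365 V.

Final answer: V_7 = 1.365 V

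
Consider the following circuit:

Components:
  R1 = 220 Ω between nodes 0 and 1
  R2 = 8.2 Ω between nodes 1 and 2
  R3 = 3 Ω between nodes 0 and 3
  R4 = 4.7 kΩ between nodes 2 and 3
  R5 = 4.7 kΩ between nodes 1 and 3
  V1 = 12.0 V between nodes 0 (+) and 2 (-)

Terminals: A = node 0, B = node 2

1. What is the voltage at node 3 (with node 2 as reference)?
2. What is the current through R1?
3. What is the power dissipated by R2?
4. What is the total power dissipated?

Nodal analysis, taking node 2 as the 0 V reference.
Source V1 fixes V_0 = 12 V.
KCL at each unknown node (sum of currents leaving = 0; resistances in Ω):
  Node 1: (V_1 - 12)/220 + (V_1 - 0)/8.2 + (V_1 - V_3)/4700 = 0
  Node 3: (V_3 - 12)/3 + (V_3 - 0)/4700 + (V_3 - V_1)/4700 = 0
Collecting terms (coefficients in siemens):
  0.1267·V_1 - 0.0002128·V_3 = 0.05455
  0.3338·V_3 - 0.0002128·V_1 = 4
Determinant D = (0.1267)(0.3338) - (-0.0002128)(-0.0002128) = 0.04229
V_1 = [(0.05455)(0.3338) - (-0.0002128)(4)]/D = 0.4506 V
V_3 = [(0.1267)(4) - (0.05455)(-0.0002128)]/D = 11.98 V
Part 1:
  Read off the nodal solution: V_3 = 11.98 V
Part 2:
  I_R1 = (V_0 - V_1)/R1 = (12 - 0.4506)/220 = 0.0525 A
  Magnitude: I_R1 = 0.0525 A
Part 3:
  I_R2 = (V_1 - V_2)/R2 = (0.4506 - 0)/8.2 = 0.05495 A
  P_R2 = I_R2² × R2 = (0.05495)² × 8.2 = 0.02476 W
Part 4:
  Power in each resistor, P = (ΔV)²/R:
    P_R1 = (12 - 0.4506)²/220 = 0.6063 W
    P_R2 = (0.4506 - 0)²/8.2 = 0.02476 W
    P_R3 = (12 - 11.98)²/3 = 0.00007512 W
    P_R4 = (0 - 11.98)²/4700 = 0.03056 W
    P_R5 = (0.4506 - 11.98)²/4700 = 0.02831 W
  P_total = P_R1 + P_R2 + P_R3 + P_R4 + P_R5 = 0.69 W

Final answers:
1. V_3 = 11.98 V
2. I_R1 = 0.0525 A
3. P_R2 = 0.02476 W
4. P_total = 0.69 W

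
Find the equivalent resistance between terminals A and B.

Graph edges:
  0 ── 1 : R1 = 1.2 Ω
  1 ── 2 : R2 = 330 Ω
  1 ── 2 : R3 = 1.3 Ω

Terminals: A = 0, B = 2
Reduce the network between node 0 (A) and node 2 (B) by series/parallel combination:
  Rp1 = R2 ‖ R3 (parallel, both between nodes 1 and 2) = 1/(1/330 + 1/1.3) = 1.295 Ω
  Rs1 = R1 + Rp1 (series, joined only at node 1) = 1.2 + 1.295 = 2.495 Ω
R_eq = 2.495 Ω

Final answer: 2.495 Ω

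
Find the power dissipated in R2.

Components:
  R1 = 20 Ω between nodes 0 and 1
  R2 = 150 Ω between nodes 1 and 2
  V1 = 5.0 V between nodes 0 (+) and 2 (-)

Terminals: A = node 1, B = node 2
Nodal analysis, taking node 2 as the 0 V reference.
Source V1 fixes V_0 = 5 V.
KCL at each unknown node (sum of currents leaving = 0; resistances in Ω):
  Node 1: (V_1 - 5)/20 + (V_1 - 0)/150 = 0
Collecting terms: 0.05667 × V_1 = 0.25  =>  V_1 = 4.412 V
I_R2 = (V_1 - V_2)/R2 = (4.412 - 0)/150 = 0.02941 A
P_R2 = I_R2² × R2 = (0.02941)² × 150 = 0.1298 W

Final answer: 0.1298 W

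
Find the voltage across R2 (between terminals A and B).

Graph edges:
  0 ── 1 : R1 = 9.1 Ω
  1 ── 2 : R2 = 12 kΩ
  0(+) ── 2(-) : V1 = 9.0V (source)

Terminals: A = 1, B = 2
R1 and R2 are in series across V1 (node 0 → node 1 → node 2), and the output A–B is taken across R2, so this is a voltage divider.
Series current: I = V1/(R1 + R2) = 9/(9.1 + 12000) = 9/12010 = 0.0007494 A
V_R2 = I × R2 = V1 × R2/(R1 + R2) = 9 × 12000/12010 = 8.993 V

Final answer: 8.993 V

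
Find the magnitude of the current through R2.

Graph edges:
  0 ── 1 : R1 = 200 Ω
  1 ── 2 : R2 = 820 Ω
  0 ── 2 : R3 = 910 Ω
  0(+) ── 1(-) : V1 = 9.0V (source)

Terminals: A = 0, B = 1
Nodal analysis, taking node 1 as the 0 V reference.
Source V1 fixes V_0 = 9 V.
KCL at each unknown node (sum of currents leaving = 0; resistances in Ω):
  Node 2: (V_2 - 0)/820 + (V_2 - 9)/910 = 0
Collecting terms: 0.002318 × V_2 = 0.00989  =>  V_2 = 4.266 V
I_R2 = (V_1 - V_2)/R2 = (0 - 4.266)/820 = -0.005202 A
|I_R2| = 0.005202 A

Final answer: |I_R2| = 0.005202 A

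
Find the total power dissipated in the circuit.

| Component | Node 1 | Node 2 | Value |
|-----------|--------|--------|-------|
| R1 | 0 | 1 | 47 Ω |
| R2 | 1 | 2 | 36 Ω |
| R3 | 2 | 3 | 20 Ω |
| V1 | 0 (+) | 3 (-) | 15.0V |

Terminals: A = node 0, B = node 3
Nodal analysis, taking node 3 as the 0 V reference.
Source V1 fixes V_0 = 15 V.
KCL at each unknown node (sum of currents leaving = 0; resistances in Ω):
  Node 1: (V_1 - 15)/47 + (V_1 - V_2)/36 = 0
  Node 2: (V_2 - V_1)/36 + (V_2 - 0)/20 = 0
Collecting terms (coefficients in siemens):
  0.04905·V_1 - 0.02778·V_2 = 0.3191
  0.07778·V_2 - 0.02778·V_1 = 0
Determinant D = (0.04905)(0.07778) - (-0.02778)(-0.02778) = 0.003044
V_1 = [(0.3191)(0.07778) - (-0.02778)(0)]/D = 8.155 V
V_2 = [(0.04905)(0) - (0.3191)(-0.02778)]/D = 2.913 V
Power in each resistor, P = (ΔV)²/R:
  P_R1 = (15 - 8.155)²/47 = 0.9968 W
  P_R2 = (8.155 - 2.913)²/36 = 0.7635 W
  P_R3 = (2.913 - 0)²/20 = 0.4242 W
P_total = P_R1 + P_R2 + P_R3 = 2.184 W

Final answer: 2.184 W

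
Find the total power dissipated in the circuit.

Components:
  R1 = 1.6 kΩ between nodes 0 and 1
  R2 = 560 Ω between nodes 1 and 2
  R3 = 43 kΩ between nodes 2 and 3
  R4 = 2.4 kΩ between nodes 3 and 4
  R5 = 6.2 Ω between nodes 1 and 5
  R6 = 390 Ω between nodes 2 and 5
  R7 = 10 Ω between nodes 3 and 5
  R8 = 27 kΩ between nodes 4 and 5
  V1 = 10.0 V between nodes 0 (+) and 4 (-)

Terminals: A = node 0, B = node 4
Nodal analysis, taking node 4 as the 0 V reference.
Source V1 fixes V_0 = 10 V.
KCL at each unknown node (sum of currents leaving = 0; resistances in Ω):
  Node 1: (V_1 - 10)/1600 + (V_1 - V_2)/560 + (V_1 - V_5)/6.2 = 0
  Node 2: (V_2 - V_1)/560 + (V_2 - V_3)/43000 + (V_2 - V_5)/390 = 0
  Node 3: (V_3 - V_2)/43000 + (V_3 - 0)/2400 + (V_3 - V_5)/10 = 0
  Node 5: (V_5 - V_1)/6.2 + (V_5 - V_2)/390 + (V_5 - V_3)/10 + (V_5 - 0)/27000 = 0
Collecting terms (coefficients in siemens):
  0.1637·V_1 - 0.001786·V_2 - 0.1613·V_5 = 0.00625
  0.004373·V_2 - 0.001786·V_1 - 0.00002326·V_3 - 0.002564·V_5 = 0
  0.1004·V_3 - 0.00002326·V_2 - 0.1·V_5 = 0
  0.2639·V_5 - 0.1613·V_1 - 0.002564·V_2 - 0.1·V_3 = 0
Solving these 4 simultaneous equations (Gaussian elimination) gives:
  V_1 = 5.81 V, V_2 = 5.8 V, V_3 = 5.77 V, V_5 = 5.794 V
Power in each resistor, P = (ΔV)²/R:
  P_R1 = (10 - 5.81)²/1600 = 0.01097 W
  P_R2 = (5.81 - 5.8)²/560 = 0.000000167 W
  P_R3 = (5.8 - 5.77)²/43000 = 0.00000002162 W
  P_R4 = (5.77 - 0)²/2400 = 0.01387 W
  P_R5 = (5.81 - 5.794)²/6.2 = 0.00004196 W
  P_R6 = (5.8 - 5.794)²/390 = 0.0000001069 W
  P_R7 = (5.77 - 5.794)²/10 = 0.00005776 W
  P_R8 = (0 - 5.794)²/27000 = 0.001243 W
P_total = P_R1 + P_R2 + P_R3 + P_R4 + P_R5 + P_R6 + P_R7 + P_R8 = 0.02619 W

Final answer: 0.02619 W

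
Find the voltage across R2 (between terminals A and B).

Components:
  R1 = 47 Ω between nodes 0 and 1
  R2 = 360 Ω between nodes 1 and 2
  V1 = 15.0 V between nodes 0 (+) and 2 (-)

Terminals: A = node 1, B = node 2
R1 and R2 are in series across V1 (node 0 → node 1 → node 2), and the output A–B is taken across R2, so this is a voltage divider.
Series current: I = V1/(R1 + R2) = 15/(47 + 360) = 15/407 = 0.03686 A
V_R2 = I × R2 = V1 × R2/(R1 + R2) = 15 × 360/407 = 13.27 V

Final answer: 13.27 V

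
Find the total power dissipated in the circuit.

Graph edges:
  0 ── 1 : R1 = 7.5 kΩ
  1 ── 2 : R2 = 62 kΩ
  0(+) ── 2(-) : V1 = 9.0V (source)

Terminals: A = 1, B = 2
Nodal analysis, taking node 2 as the 0 V reference.
Source V1 fixes V_0 = 9 V.
KCL at each unknown node (sum of currents leaving = 0; resistances in Ω):
  Node 1: (V_1 - 9)/7500 + (V_1 - 0)/62000 = 0
Collecting terms: 0.0001495 × V_1 = 0.0012  =>  V_1 = 8.029 V
Power in each resistor, P = (ΔV)²/R:
  P_R1 = (9 - 8.029)²/7500 = 0.0001258 W
  P_R2 = (8.029 - 0)²/62000 = 0.00104 W
P_total = P_R1 + P_R2 = 0.001165 W

Final answer: 0.001165 W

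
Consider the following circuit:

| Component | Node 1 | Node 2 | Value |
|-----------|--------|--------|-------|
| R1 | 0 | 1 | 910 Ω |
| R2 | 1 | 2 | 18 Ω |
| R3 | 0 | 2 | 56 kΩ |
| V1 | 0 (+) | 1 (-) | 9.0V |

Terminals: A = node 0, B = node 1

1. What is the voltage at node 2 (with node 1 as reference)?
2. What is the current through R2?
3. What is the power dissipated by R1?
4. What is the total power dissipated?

Nodal analysis, taking node 1 as the 0 V reference.
Source V1 fixes V_0 = 9 V.
KCL at each unknown node (sum of currents leaving = 0; resistances in Ω):
  Node 2: (V_2 - 0)/18 + (V_2 - 9)/56000 = 0
Collecting terms: 0.05557 × V_2 = 0.0001607  =>  V_2 = 0.002892 V
Part 1:
  Read off the nodal solution: V_2 = 0.002892 V
Part 2:
  I_R2 = (V_1 - V_2)/R2 = (0 - 0.002892)/18 = -0.0001607 A
  Magnitude: I_R2 = 0.0001607 A
Part 3:
  I_R1 = (V_0 - V_1)/R1 = (9 - 0)/910 = 0.00989 A
  P_R1 = I_R1² × R1 = (0.00989)² × 910 = 0.08901 W
Part 4:
  Power in each resistor, P = (ΔV)²/R:
    P_R1 = (9 - 0)²/910 = 0.08901 W
    P_R2 = (0 - 0.002892)²/18 = 0.0000004646 W
    P_R3 = (9 - 0.002892)²/56000 = 0.001445 W
  P_total = P_R1 + P_R2 + P_R3 = 0.09046 W

Final answers:
1. V_2 = 0.002892 V
2. I_R2 = 0.0001607 A
3. P_R1 = 0.08901 W
4. P_total = 0.09046 W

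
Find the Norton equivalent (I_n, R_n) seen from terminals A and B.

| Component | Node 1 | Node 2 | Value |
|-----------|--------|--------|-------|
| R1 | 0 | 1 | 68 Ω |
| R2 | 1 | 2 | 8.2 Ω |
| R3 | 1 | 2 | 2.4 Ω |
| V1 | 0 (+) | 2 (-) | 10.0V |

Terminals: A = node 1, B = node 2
Find the Thévenin equivalent first; then I_n = V_th/R_th and R_n = R_th.
Step 1 — V_th is the open-circuit voltage V_A - V_B (nothing connected across the terminals).
Nodal analysis, taking node 2 as the 0 V reference.
Source V1 fixes V_0 = 10 V.
KCL at each unknown node (sum of currents leaving = 0; resistances in Ω):
  Node 1: (V_1 - 10)/68 + (V_1 - 0)/8.2 + (V_1 - 0)/2.4 = 0
Collecting terms: 0.5533 × V_1 = 0.1471  =>  V_1 = 0.2658 V
V_th = V_1 - V_2 = 0.2658 - 0 = 0.2658 V
Step 2 — R_th: zero the source — replace V1 by a short circuit (node 2 merges into node 0) — and find the resistance seen between A (node 1) and B (node 0).
Reduce the network between node 1 (A) and node 0 (B) by series/parallel combination:
  Rp1 = R1 ‖ R2 ‖ R3 (parallel, all between nodes 0 and 1) = 1/(1/68 + 1/8.2 + 1/2.4) = 1.807 Ω
R_th = 1.807 Ω
I_n = V_th/R_th = 0.2658/1.807 = 0.1471 A, and R_n = R_th = 1.807 Ω

Final answer: I_n = 0.1471 A, R_n = 1.807 Ω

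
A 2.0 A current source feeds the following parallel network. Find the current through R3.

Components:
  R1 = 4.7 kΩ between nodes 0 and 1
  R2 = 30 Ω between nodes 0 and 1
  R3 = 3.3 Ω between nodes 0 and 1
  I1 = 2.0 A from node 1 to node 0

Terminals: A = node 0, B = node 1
All resistors sit directly between nodes 0 and 1, so they are in parallel and share one voltage V; the full source current 2 A splits among them.
1/R_par = 1/4700 + 1/30 + 1/3.3 = 0.3366 S  =>  R_par = 2.971 Ω
V = I × R_par = 2 × 2.971 = 5.942 V
I_R3 = V/R3 = 5.942/3.3 = 1.801 A

Final answer: 1.801 A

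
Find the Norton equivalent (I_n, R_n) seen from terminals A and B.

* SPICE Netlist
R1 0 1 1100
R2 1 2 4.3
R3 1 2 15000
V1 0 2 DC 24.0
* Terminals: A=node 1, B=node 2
Find the Thévenin equivalent first; then I_n = V_th/R_th and R_n = R_th.
Step 1 — V_th is the open-circuit voltage V_A - V_B (nothing connected across the terminals).
Nodal analysis, taking node 2 as the 0 V reference.
Source V1 fixes V_0 = 24 V.
KCL at each unknown node (sum of currents leaving = 0; resistances in Ω):
  Node 1: (V_1 - 24)/1100 + (V_1 - 0)/4.3 + (V_1 - 0)/15000 = 0
Collecting terms: 0.2335 × V_1 = 0.02182  =>  V_1 = 0.09343 V
V_th = V_1 - V_2 = 0.09343 - 0 = 0.09343 V
Step 2 — R_th: zero the source — replace V1 by a short circuit (node 2 merges into node 0) — and find the resistance seen between A (node 1) and B (node 0).
Reduce the network between node 1 (A) and node 0 (B) by series/parallel combination:
  Rp1 = R1 ‖ R2 ‖ R3 (parallel, all between nodes 0 and 1) = 1/(1/1100 + 1/4.3 + 1/15000) = 4.282 Ω
R_th = 4.282 Ω
I_n = V_th/R_th = 0.09343/4.282 = 0.02182 A, and R_n = R_th = 4.282 Ω

Final answer: I_n = 0.02182 A, R_n = 4.282 Ω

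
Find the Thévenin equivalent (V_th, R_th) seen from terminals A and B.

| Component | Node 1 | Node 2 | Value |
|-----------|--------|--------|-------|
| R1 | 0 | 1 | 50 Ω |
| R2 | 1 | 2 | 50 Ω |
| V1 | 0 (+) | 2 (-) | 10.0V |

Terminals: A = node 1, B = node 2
Step 1 — V_th is the open-circuit voltage V_A - V_B (nothing connected across the terminals).
Nodal analysis, taking node 2 as the 0 V reference.
Source V1 fixes V_0 = 10 V.
KCL at each unknown node (sum of currents leaving = 0; resistances in Ω):
  Node 1: (V_1 - 10)/50 + (V_1 - 0)/50 = 0
Collecting terms: 0.04 × V_1 = 0.2  =>  V_1 = 5 V
V_th = V_1 - V_2 = 5 - 0 = 5 V
Step 2 — R_th: zero the source — replace V1 by a short circuit (node 2 merges into node 0) — and find the resistance seen between A (node 1) and B (node 0).
Reduce the network between node 1 (A) and node 0 (B) by series/parallel combination:
  Rp1 = R1 ‖ R2 (parallel, both between nodes 0 and 1) = 1/(1/50 + 1/50) = 25 Ω
R_th = 25 Ω

Final answer: V_th = 5 V, R_th = 25 Ω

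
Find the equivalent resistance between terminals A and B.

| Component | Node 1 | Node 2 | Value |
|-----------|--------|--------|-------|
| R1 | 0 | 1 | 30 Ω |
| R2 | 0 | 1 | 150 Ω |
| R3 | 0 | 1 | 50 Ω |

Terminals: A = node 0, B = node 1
Reduce the network between node 0 (A) and node 1 (B) by series/parallel combination:
  Rp1 = R1 ‖ R2 ‖ R3 (parallel, all between nodes 0 and 1) = 1/(1/30 + 1/150 + 1/50) = 16.67 Ω
R_eq = 16.67 Ω

Final answer: 16.67 Ω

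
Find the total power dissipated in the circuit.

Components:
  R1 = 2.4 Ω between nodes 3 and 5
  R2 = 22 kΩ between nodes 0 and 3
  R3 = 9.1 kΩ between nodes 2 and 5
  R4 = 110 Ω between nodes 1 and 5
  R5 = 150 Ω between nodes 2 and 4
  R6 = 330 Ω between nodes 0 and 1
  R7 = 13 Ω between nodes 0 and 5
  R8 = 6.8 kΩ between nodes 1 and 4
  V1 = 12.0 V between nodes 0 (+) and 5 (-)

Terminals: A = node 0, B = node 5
Nodal analysis, taking node 5 as the 0 V reference.
Source V1 fixes V_0 = 12 V.
KCL at each unknown node (sum of currents leaving = 0; resistances in Ω):
  Node 1: (V_1 - 0)/110 + (V_1 - 12)/330 + (V_1 - V_4)/6800 = 0
  Node 2: (V_2 - 0)/9100 + (V_2 - V_4)/150 = 0
  Node 3: (V_3 - 0)/2.4 + (V_3 - 12)/22000 = 0
  Node 4: (V_4 - V_2)/150 + (V_4 - V_1)/6800 = 0
Collecting terms (coefficients in siemens):
  0.01227·V_1 - 0.0001471·V_4 = 0.03636
  0.006777·V_2 - 0.006667·V_4 = 0
  0.4167·V_3 = 0.0005455
  0.006814·V_4 - 0.0001471·V_1 - 0.006667·V_2 = 0
Solving these 4 simultaneous equations (Gaussian elimination) gives:
  V_1 = 2.985 V, V_2 = 1.692 V, V_3 = 0.001309 V, V_4 = 1.72 V
Power in each resistor, P = (ΔV)²/R:
  P_R1 = (0.001309 - 0)²/2.4 = 0.0000007139 W
  P_R2 = (12 - 0.001309)²/22000 = 0.006544 W
  P_R3 = (1.692 - 0)²/9100 = 0.0003147 W
  P_R4 = (2.985 - 0)²/110 = 0.08098 W
  P_R5 = (1.692 - 1.72)²/150 = 0.000005187 W
  P_R6 = (12 - 2.985)²/330 = 0.2463 W
  P_R7 = (12 - 0)²/13 = 11.08 W
  P_R8 = (2.985 - 1.72)²/6800 = 0.0002352 W
P_total = P_R1 + P_R2 + P_R3 + P_R4 + P_R5 + P_R6 + P_R7 + P_R8 = 11.41 W

Final answer: 11.41 W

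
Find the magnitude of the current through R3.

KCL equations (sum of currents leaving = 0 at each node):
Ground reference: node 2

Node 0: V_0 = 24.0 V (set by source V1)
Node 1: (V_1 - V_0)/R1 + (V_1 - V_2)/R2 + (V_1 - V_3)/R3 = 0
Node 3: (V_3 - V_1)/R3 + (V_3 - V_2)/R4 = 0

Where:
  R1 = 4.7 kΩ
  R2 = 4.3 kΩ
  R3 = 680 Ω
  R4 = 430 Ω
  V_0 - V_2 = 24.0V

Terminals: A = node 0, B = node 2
Nodal analysis, taking node 2 as the 0 V reference.
Source V1 fixes V_0 = 24 V.
KCL at each unknown node (sum of currents leaving = 0; resistances in Ω):
  Node 1: (V_1 - 24)/4700 + (V_1 - 0)/4300 + (V_1 - V_3)/680 = 0
  Node 3: (V_3 - V_1)/680 + (V_3 - 0)/430 = 0
Collecting terms (coefficients in siemens):
  0.001916·V_1 - 0.001471·V_3 = 0.005106
  0.003796·V_3 - 0.001471·V_1 = 0
Determinant D = (0.001916)(0.003796) - (-0.001471)(-0.001471) = 0.00000511
V_1 = [(0.005106)(0.003796) - (-0.001471)(0)]/D = 3.793 V
V_3 = [(0.001916)(0) - (0.005106)(-0.001471)]/D = 1.469 V
I_R3 = (V_1 - V_3)/R3 = (3.793 - 1.469)/680 = 0.003417 A
|I_R3| = 0.003417 A

Final answer: |I_R3| = 0.003417 A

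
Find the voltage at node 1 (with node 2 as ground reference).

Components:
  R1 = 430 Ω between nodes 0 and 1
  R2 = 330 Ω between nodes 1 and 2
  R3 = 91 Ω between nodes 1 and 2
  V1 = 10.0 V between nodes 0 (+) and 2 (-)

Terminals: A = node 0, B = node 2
Nodal analysis, taking node 2 as the 0 V reference.
Source V1 fixes V_0 = 10 V.
KCL at each unknown node (sum of currents leaving = 0; resistances in Ω):
  Node 1: (V_1 - 10)/430 + (V_1 - 0)/330 + (V_1 - 0)/91 = 0
Collecting terms: 0.01634 × V_1 = 0.02326  =>  V_1 = 1.423 V
The requested potential is V_1 = 1.423 V.

Final answer: V_1 = 1.423 V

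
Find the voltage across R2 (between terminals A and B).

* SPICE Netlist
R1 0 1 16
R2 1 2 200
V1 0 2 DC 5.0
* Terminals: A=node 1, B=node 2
R1 and R2 are in series across V1 (node 0 → node 1 → node 2), and the output A–B is taken across R2, so this is a voltage divider.
Series current: I = V1/(R1 + R2) = 5/(16 + 200) = 5/216 = 0.02315 A
V_R2 = I × R2 = V1 × R2/(R1 + R2) = 5 × 200/216 = 4.63 V

Final answer: 4.63 V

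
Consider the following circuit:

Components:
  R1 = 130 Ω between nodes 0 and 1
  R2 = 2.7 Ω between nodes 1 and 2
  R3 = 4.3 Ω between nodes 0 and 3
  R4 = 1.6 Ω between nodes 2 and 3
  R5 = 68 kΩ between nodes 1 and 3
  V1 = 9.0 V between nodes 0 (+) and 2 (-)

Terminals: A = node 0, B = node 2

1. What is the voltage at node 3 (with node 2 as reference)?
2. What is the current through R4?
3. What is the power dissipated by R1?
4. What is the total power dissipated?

Nodal analysis, taking node 2 as the 0 V reference.
Source V1 fixes V_0 = 9 V.
KCL at each unknown node (sum of currents leaving = 0; resistances in Ω):
  Node 1: (V_1 - 9)/130 + (V_1 - 0)/2.7 + (V_1 - V_3)/68000 = 0
  Node 3: (V_3 - 9)/4.3 + (V_3 - 0)/1.6 + (V_3 - V_1)/68000 = 0
Collecting terms (coefficients in siemens):
  0.3781·V_1 - 0.00001471·V_3 = 0.06923
  0.8576·V_3 - 0.00001471·V_1 = 2.093
Determinant D = (0.3781)(0.8576) - (-0.00001471)(-0.00001471) = 0.3242
V_1 = [(0.06923)(0.8576) - (-0.00001471)(2.093)]/D = 0.1832 V
V_3 = [(0.3781)(2.093) - (0.06923)(-0.00001471)]/D = 2.441 V
Part 1:
  Read off the nodal solution: V_3 = 2.441 V
Part 2:
  I_R4 = (V_2 - V_3)/R4 = (0 - 2.441)/1.6 = -1.525 A
  Magnitude: I_R4 = 1.525 A
Part 3:
  I_R1 = (V_0 - V_1)/R1 = (9 - 0.1832)/130 = 0.06782 A
  P_R1 = I_R1² × R1 = (0.06782)² × 130 = 0.598 W
Part 4:
  Power in each resistor, P = (ΔV)²/R:
    P_R1 = (9 - 0.1832)²/130 = 0.598 W
    P_R2 = (0.1832 - 0)²/2.7 = 0.01243 W
    P_R3 = (9 - 2.441)²/4.3 = 10.01 W
    P_R4 = (0 - 2.441)²/1.6 = 3.723 W
    P_R5 = (0.1832 - 2.441)²/68000 = 0.00007494 W
  P_total = P_R1 + P_R2 + P_R3 + P_R4 + P_R5 = 14.34 W

Final answers:
1. V_3 = 2.441 V
2. I_R4 = 1.525 A
3. P_R1 = 0.598 W
4. P_total = 14.34 W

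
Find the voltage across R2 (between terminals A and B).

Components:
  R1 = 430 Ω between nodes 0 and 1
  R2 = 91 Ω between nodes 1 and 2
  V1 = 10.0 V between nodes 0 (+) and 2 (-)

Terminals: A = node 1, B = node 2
R1 and R2 are in series across V1 (node 0 → node 1 → node 2), and the output A–B is taken across R2, so this is a voltage divider.
Series current: I = V1/(R1 + R2) = 10/(430 + 91) = 10/521 = 0.01919 A
V_R2 = I × R2 = V1 × R2/(R1 + R2) = 10 × 91/521 = 1.747 V

Final answer: 1.747 V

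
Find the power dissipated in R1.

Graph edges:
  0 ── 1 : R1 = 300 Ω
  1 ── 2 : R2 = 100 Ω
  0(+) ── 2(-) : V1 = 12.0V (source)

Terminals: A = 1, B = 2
Nodal analysis, taking node 2 as the 0 V reference.
Source V1 fixes V_0 = 12 V.
KCL at each unknown node (sum of currents leaving = 0; resistances in Ω):
  Node 1: (V_1 - 12)/300 + (V_1 - 0)/100 = 0
Collecting terms: 0.01333 × V_1 = 0.04  =>  V_1 = 3 V
I_R1 = (V_0 - V_1)/R1 = (12 - 3)/300 = 0.03 A
P_R1 = I_R1² × R1 = (0.03)² × 300 = 0.27 W

Final answer: 0.27 W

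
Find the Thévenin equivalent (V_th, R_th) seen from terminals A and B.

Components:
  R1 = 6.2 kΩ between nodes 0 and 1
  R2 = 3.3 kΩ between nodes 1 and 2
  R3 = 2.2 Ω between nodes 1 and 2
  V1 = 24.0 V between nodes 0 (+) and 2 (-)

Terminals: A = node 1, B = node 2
Step 1 — V_th is the open-circuit voltage V_A - V_B (nothing connected across the terminals).
Nodal analysis, taking node 2 as the 0 V reference.
Source V1 fixes V_0 = 24 V.
KCL at each unknown node (sum of currents leaving = 0; resistances in Ω):
  Node 1: (V_1 - 24)/6200 + (V_1 - 0)/3300 + (V_1 - 0)/2.2 = 0
Collecting terms: 0.455 × V_1 = 0.003871  =>  V_1 = 0.008507 V
V_th = V_1 - V_2 = 0.008507 - 0 = 0.008507 V
Step 2 — R_th: zero the source — replace V1 by a short circuit (node 2 merges into node 0) — and find the resistance seen between A (node 1) and B (node 0).
Reduce the network between node 1 (A) and node 0 (B) by series/parallel combination:
  Rp1 = R1 ‖ R2 ‖ R3 (parallel, all between nodes 0 and 1) = 1/(1/6200 + 1/3300 + 1/2.2) = 2.198 Ω
R_th = 2.198 Ω

Final answer: V_th = 0.008507 V, R_th = 2.198 Ω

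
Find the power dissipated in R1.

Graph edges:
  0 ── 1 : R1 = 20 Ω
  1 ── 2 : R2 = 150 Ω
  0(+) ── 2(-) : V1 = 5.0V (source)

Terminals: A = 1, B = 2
Nodal analysis, taking node 2 as the 0 V reference.
Source V1 fixes V_0 = 5 V.
KCL at each unknown node (sum of currents leaving = 0; resistances in Ω):
  Node 1: (V_1 - 5)/20 + (V_1 - 0)/150 = 0
Collecting terms: 0.05667 × V_1 = 0.25  =>  V_1 = 4.412 V
I_R1 = (V_0 - V_1)/R1 = (5 - 4.412)/20 = 0.02941 A
P_R1 = I_R1² × R1 = (0.02941)² × 20 = 0.0173 W

Final answer: 0.0173 W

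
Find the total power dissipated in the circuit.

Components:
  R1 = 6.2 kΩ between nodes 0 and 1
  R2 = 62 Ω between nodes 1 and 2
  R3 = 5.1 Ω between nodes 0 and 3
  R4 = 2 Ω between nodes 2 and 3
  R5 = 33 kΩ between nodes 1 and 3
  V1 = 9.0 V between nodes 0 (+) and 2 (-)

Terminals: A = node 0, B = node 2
Nodal analysis, taking node 2 as the 0 V reference.
Source V1 fixes V_0 = 9 V.
KCL at each unknown node (sum of currents leaving = 0; resistances in Ω):
  Node 1: (V_1 - 9)/6200 + (V_1 - 0)/62 + (V_1 - V_3)/33000 = 0
  Node 3: (V_3 - 9)/5.1 + (V_3 - 0)/2 + (V_3 - V_1)/33000 = 0
Collecting terms (coefficients in siemens):
  0.01632·V_1 - 0.0000303·V_3 = 0.001452
  0.6961·V_3 - 0.0000303·V_1 = 1.765
Determinant D = (0.01632)(0.6961) - (-0.0000303)(-0.0000303) = 0.01136
V_1 = [(0.001452)(0.6961) - (-0.0000303)(1.765)]/D = 0.09365 V
V_3 = [(0.01632)(1.765) - (0.001452)(-0.0000303)]/D = 2.535 V
Power in each resistor, P = (ΔV)²/R:
  P_R1 = (9 - 0.09365)²/6200 = 0.01279 W
  P_R2 = (0.09365 - 0)²/62 = 0.0001415 W
  P_R3 = (9 - 2.535)²/5.1 = 8.195 W
  P_R4 = (0 - 2.535)²/2 = 3.213 W
  P_R5 = (0.09365 - 2.535)²/33000 = 0.0001806 W
P_total = P_R1 + P_R2 + P_R3 + P_R4 + P_R5 = 11.42 W

Final answer: 11.42 W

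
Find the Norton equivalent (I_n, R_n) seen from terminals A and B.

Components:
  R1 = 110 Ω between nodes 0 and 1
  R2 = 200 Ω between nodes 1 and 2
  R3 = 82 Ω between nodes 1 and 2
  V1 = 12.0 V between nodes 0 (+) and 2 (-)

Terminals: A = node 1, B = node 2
Find the Thévenin equivalent first; then I_n = V_th/R_th and R_n = R_th.
Step 1 — V_th is the open-circuit voltage V_A - V_B (nothing connected across the terminals).
Nodal analysis, taking node 2 as the 0 V reference.
Source V1 fixes V_0 = 12 V.
KCL at each unknown node (sum of currents leaving = 0; resistances in Ω):
  Node 1: (V_1 - 12)/110 + (V_1 - 0)/200 + (V_1 - 0)/82 = 0
Collecting terms: 0.02629 × V_1 = 0.1091  =>  V_1 = 4.15 V
V_th = V_1 - V_2 = 4.15 - 0 = 4.15 V
Step 2 — R_th: zero the source — replace V1 by a short circuit (node 2 merges into node 0) — and find the resistance seen between A (node 1) and B (node 0).
Reduce the network between node 1 (A) and node 0 (B) by series/parallel combination:
  Rp1 = R1 ‖ R2 ‖ R3 (parallel, all between nodes 0 and 1) = 1/(1/110 + 1/200 + 1/82) = 38.04 Ω
R_th = 38.04 Ω
I_n = V_th/R_th = 4.15/38.04 = 0.1091 A, and R_n = R_th = 38.04 Ω

Final answer: I_n = 0.1091 A, R_n = 38.04 Ω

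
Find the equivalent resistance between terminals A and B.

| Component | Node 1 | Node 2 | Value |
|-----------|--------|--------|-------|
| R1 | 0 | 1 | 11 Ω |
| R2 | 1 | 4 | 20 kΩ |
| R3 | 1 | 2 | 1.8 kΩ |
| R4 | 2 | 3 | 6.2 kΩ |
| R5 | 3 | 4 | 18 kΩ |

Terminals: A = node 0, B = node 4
Reduce the network between node 0 (A) and node 4 (B) by series/parallel combination:
  Rs1 = R3 + R4 (series, joined only at node 2) = 1800 + 6200 = 8000 Ω
  Rs2 = R5 + Rs1 (series, joined only at node 3) = 18000 + 8000 = 26000 Ω
  Rp1 = R2 ‖ Rs2 (parallel, both between nodes 1 and 4) = 1/(1/20000 + 1/26000) = 11300 Ω
  Rs3 = R1 + Rp1 (series, joined only at node 1) = 11 + 11300 = 11320 Ω
R_eq = 11.32 kΩ

Final answer: 11.32 kΩ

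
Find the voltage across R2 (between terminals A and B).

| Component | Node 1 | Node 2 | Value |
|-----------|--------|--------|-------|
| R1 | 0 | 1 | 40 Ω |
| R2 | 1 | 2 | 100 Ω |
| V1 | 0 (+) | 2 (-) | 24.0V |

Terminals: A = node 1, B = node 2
R1 and R2 are in series across V1 (node 0 → node 1 → node 2), and the output A–B is taken across R2, so this is a voltage divider.
Series current: I = V1/(R1 + R2) = 24/(40 + 100) = 24/140 = 0.1714 A
V_R2 = I × R2 = V1 × R2/(R1 + R2) = 24 × 100/140 = 17.14 V

Final answer: 17.14 V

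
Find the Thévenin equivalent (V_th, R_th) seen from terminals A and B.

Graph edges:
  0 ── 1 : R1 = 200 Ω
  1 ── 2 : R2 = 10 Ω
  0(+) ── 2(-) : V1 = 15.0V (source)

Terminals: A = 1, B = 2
Step 1 — V_th is the open-circuit voltage V_A - V_B (nothing connected across the terminals).
Nodal analysis, taking node 2 as the 0 V reference.
Source V1 fixes V_0 = 15 V.
KCL at each unknown node (sum of currents leaving = 0; resistances in Ω):
  Node 1: (V_1 - 15)/200 + (V_1 - 0)/10 = 0
Collecting terms: 0.105 × V_1 = 0.075  =>  V_1 = 0.7143 V
V_th = V_1 - V_2 = 0.7143 - 0 = 0.7143 V
Step 2 — R_th: zero the source — replace V1 by a short circuit (node 2 merges into node 0) — and find the resistance seen between A (node 1) and B (node 0).
Reduce the network between node 1 (A) and node 0 (B) by series/parallel combination:
  Rp1 = R1 ‖ R2 (parallel, both between nodes 0 and 1) = 1/(1/200 + 1/10) = 9.524 Ω
R_th = 9.524 Ω

Final answer: V_th = 0.7143 V, R_th = 9.524 Ω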